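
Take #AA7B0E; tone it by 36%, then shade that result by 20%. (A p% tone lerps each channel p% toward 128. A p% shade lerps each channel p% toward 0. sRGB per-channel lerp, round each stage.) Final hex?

#7C642C

#AA7B0E is rgb(170, 123, 14).
A 36% tone moves each channel 36% toward 128:
  R: 170 + 0.36×(128−170) = 170 − 15.12 = 154.88 → 155
  G: 123 + 1.8 = 124.8 → 125
  B: 14 + 41.04 = 55.04 → 55
After the tone: rgb(155, 125, 55) = #9B7D37.
Lerp each channel 20% toward 0:
  R: 155 + 0.2×(0−155) = 155 − 31 = 124 → 124
  G: 125 + 0.2×(0−125) = 125 − 25 = 100 → 100
  B: 55 + 0.2×(0−55) = 55 − 11 = 44 → 44
rgb(124, 100, 44) = #7C642C.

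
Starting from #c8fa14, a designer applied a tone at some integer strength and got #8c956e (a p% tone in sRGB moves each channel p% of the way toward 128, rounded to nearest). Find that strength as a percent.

83%

#c8fa14 is rgb(200, 250, 20); #8c956e is rgb(140, 149, 110).
On the G channel (widest range): 149 ≈ 250 + (p/100)(128 − 250), so p ≈ 100×(149 − 250)/(128 − 250) = -10100/-122 = 82.79.
p = 83 reproduces all three channels after rounding.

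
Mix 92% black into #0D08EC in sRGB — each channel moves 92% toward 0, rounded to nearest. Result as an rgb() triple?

#0D08EC is rgb(13, 8, 236).
Lerp each channel 92% toward 0:
  R: 13 + 0.92×(0−13) = 13 − 11.96 = 1.04 → 1
  G: 8 − 7.36 = 0.64 → 1
  B: 236 − 217.12 = 18.88 → 19

rgb(1, 1, 19)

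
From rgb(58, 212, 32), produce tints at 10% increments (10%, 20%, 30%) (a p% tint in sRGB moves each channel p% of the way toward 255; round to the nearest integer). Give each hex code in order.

#4ed836, #61dd4d, #75e163

10%: (58 + 19.7 = 77.7→78, 212 + 4.3 = 216.3→216, 32 + 22.3 = 54.3→54) → #4ed836
20%: (58 + 39.4 = 97.4→97, 212 + 8.6 = 220.6→221, 32 + 44.6 = 76.6→77) → #61dd4d
30%: (58 + 59.1 = 117.1→117, 212 + 12.9 = 224.9→225, 32 + 66.9 = 98.9→99) → #75e163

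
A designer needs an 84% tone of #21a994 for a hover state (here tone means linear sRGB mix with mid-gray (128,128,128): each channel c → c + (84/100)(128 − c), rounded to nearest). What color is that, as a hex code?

#21a994 is rgb(33, 169, 148).
An 84% tone moves each channel 84% toward 128:
  R: 33 + 0.84×(128−33) = 33 + 79.8 = 112.8 → 113
  G: 169 − 34.44 = 134.56 → 135
  B: 148 + 0.84×(128−148) = 148 − 16.8 = 131.2 → 131
rgb(113, 135, 131) = #718783.

#718783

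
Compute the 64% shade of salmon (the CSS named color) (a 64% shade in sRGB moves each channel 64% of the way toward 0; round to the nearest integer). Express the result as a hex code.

CSS salmon is rgb(250, 128, 114).
A 64% shade moves each channel 64% toward 0:
  R: 250 − 160 = 90 → 90
  G: 128 + 0.64×(0−128) = 128 − 81.92 = 46.08 → 46
  B: 114 + 0.64×(0−114) = 114 − 72.96 = 41.04 → 41
rgb(90, 46, 41) = #5A2E29.

#5A2E29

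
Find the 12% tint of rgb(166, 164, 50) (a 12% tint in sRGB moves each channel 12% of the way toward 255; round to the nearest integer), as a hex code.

A 12% tint moves each channel 12% toward 255:
  R: 166 + 10.68 = 176.68 → 177
  G: 164 + 0.12×(255−164) = 164 + 10.92 = 174.92 → 175
  B: 50 + 0.12×(255−50) = 50 + 24.6 = 74.6 → 75
rgb(177, 175, 75) = #b1af4b.

#b1af4b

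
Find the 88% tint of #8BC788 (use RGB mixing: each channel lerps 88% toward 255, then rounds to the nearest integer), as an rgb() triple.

#8BC788 is rgb(139, 199, 136).
Lerp each channel 88% toward 255:
  R: 139 + 0.88×(255−139) = 139 + 102.08 = 241.08 → 241
  G: 199 + 0.88×(255−199) = 199 + 49.28 = 248.28 → 248
  B: 136 + 104.72 = 240.72 → 241

rgb(241, 248, 241)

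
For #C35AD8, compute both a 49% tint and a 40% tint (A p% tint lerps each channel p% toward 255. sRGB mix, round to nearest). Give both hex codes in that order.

#C35AD8 is rgb(195, 90, 216).
49% tint:
  R: 195 + 0.49×(255−195) = 195 + 29.4 = 224.4 → 224
  G: 90 + 0.49×(255−90) = 90 + 80.85 = 170.85 → 171
  B: 216 + 0.49×(255−216) = 216 + 19.11 = 235.11 → 235
  → #E0ABEB
40% tint:
  R: 195 + 24 = 219 → 219
  G: 90 + 0.4×(255−90) = 90 + 66 = 156 → 156
  B: 216 + 0.4×(255−216) = 216 + 15.6 = 231.6 → 232
  → #DB9CE8

#E0ABEB, #DB9CE8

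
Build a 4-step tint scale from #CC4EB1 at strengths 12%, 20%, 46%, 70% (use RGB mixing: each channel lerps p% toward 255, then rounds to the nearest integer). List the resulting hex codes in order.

#CC4EB1 is rgb(204, 78, 177).
12%: (204 + 6.12 = 210.12→210, 78 + 21.24 = 99.24→99, 177 + 9.36 = 186.36→186) → #D263BA
20%: (204 + 10.2 = 214.2→214, 78 + 35.4 = 113.4→113, 177 + 15.6 = 192.6→193) → #D671C1
46%: (204 + 23.46 = 227.46→227, 78 + 81.42 = 159.42→159, 177 + 35.88 = 212.88→213) → #E39FD5
70%: (204 + 35.7 = 239.7→240, 78 + 123.9 = 201.9→202, 177 + 54.6 = 231.6→232) → #F0CAE8

#D263BA, #D671C1, #E39FD5, #F0CAE8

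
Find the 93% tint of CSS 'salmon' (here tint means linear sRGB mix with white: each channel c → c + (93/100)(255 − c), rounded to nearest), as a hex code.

#FFF6F5

CSS salmon is rgb(250, 128, 114).
A 93% tint moves each channel 93% toward 255:
  R: 250 + 4.65 = 254.65 → 255
  G: 128 + 118.11 = 246.11 → 246
  B: 114 + 0.93×(255−114) = 114 + 131.13 = 245.13 → 245
rgb(255, 246, 245) = #FFF6F5.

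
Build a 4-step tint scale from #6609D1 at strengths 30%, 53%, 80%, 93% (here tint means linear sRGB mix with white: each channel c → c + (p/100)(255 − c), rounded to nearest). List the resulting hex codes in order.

#6609D1 is rgb(102, 9, 209).
30%: (102 + 45.9 = 147.9→148, 9 + 73.8 = 82.8→83, 209 + 13.8 = 222.8→223) → #9453DF
53%: (102 + 81.09 = 183.09→183, 9 + 130.38 = 139.38→139, 209 + 24.38 = 233.38→233) → #B78BE9
80%: (102 + 122.4 = 224.4→224, 9 + 196.8 = 205.8→206, 209 + 36.8 = 245.8→246) → #E0CEF6
93%: (102 + 142.29 = 244.29→244, 9 + 228.78 = 237.78→238, 209 + 42.78 = 251.78→252) → #F4EEFC

#9453DF, #B78BE9, #E0CEF6, #F4EEFC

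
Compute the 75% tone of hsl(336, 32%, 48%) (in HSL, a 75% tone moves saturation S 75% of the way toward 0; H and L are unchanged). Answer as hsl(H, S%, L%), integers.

S moves 75% from 32 toward 0: 32 − 24 = 8 → 8.
H and L are unchanged.

hsl(336, 8%, 48%)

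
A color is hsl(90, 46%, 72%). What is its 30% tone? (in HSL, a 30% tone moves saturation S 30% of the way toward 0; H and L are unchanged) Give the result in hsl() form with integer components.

hsl(90, 32%, 72%)

S moves 30% from 46 toward 0: 46 − 13.8 = 32.2 → 32.
H and L are unchanged.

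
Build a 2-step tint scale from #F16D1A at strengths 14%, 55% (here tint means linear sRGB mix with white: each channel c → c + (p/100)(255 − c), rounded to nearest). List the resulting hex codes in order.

#F3813A, #F9BD98

#F16D1A is rgb(241, 109, 26).
14%: (241 + 1.96 = 242.96→243, 109 + 20.44 = 129.44→129, 26 + 32.06 = 58.06→58) → #F3813A
55%: (241 + 7.7 = 248.7→249, 109 + 80.3 = 189.3→189, 26 + 125.95 = 151.95→152) → #F9BD98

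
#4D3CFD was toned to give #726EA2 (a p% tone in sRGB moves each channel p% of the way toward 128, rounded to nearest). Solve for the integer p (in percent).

#4D3CFD is rgb(77, 60, 253); #726EA2 is rgb(114, 110, 162).
On the B channel (widest range): 162 ≈ 253 + (p/100)(128 − 253), so p ≈ 100×(162 − 253)/(128 − 253) = -9100/-125 = 72.80.
p = 73 reproduces all three channels after rounding.

73%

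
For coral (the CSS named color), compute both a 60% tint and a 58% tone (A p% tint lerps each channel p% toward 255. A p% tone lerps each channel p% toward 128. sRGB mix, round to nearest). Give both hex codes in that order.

CSS coral is rgb(255, 127, 80).
60% tint:
  R: 255 + 0 = 255 → 255
  G: 127 + 76.8 = 203.8 → 204
  B: 80 + 0.6×(255−80) = 80 + 105 = 185 → 185
  → #FFCCB9
58% tone:
  R: 255 − 73.66 = 181.34 → 181
  G: 127 + 0.58×(128−127) = 127 + 0.58 = 127.58 → 128
  B: 80 + 27.84 = 107.84 → 108
  → #B5806C

#FFCCB9, #B5806C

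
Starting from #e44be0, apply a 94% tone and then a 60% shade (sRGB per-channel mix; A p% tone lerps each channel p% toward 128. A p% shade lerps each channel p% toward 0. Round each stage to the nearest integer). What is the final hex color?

#e44be0 is rgb(228, 75, 224).
A 94% tone moves each channel 94% toward 128:
  R: 228 − 94 = 134 → 134
  G: 75 + 49.82 = 124.82 → 125
  B: 224 + 0.94×(128−224) = 224 − 90.24 = 133.76 → 134
After the tone: rgb(134, 125, 134) = #867d86.
Per channel, c → c + 0.6(0 − c):
  R: 134 + 0.6×(0−134) = 134 − 80.4 = 53.6 → 54
  G: 125 + 0.6×(0−125) = 125 − 75 = 50 → 50
  B: 134 + 0.6×(0−134) = 134 − 80.4 = 53.6 → 54
rgb(54, 50, 54) = #363236.

#363236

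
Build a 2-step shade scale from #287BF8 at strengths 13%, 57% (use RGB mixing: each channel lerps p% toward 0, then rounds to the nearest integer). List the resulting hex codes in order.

#236BD8, #11356B

#287BF8 is rgb(40, 123, 248).
13%: (40 − 5.2 = 34.8→35, 123 − 15.99 = 107.01→107, 248 − 32.24 = 215.76→216) → #236BD8
57%: (40 − 22.8 = 17.2→17, 123 − 70.11 = 52.89→53, 248 − 141.36 = 106.64→107) → #11356B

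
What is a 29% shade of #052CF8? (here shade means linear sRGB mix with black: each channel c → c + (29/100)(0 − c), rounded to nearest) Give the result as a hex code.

#052CF8 is rgb(5, 44, 248).
Per channel, c → c + 0.29(0 − c):
  R: 5 + 0.29×(0−5) = 5 − 1.45 = 3.55 → 4
  G: 44 + 0.29×(0−44) = 44 − 12.76 = 31.24 → 31
  B: 248 + 0.29×(0−248) = 248 − 71.92 = 176.08 → 176
rgb(4, 31, 176) = #041FB0.

#041FB0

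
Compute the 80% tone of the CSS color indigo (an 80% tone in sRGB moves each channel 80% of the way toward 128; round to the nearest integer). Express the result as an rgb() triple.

rgb(117, 102, 128)

CSS indigo is rgb(75, 0, 130).
An 80% tone moves each channel 80% toward 128:
  R: 75 + 42.4 = 117.4 → 117
  G: 0 + 0.8×(128−0) = 0 + 102.4 = 102.4 → 102
  B: 130 + 0.8×(128−130) = 130 − 1.6 = 128.4 → 128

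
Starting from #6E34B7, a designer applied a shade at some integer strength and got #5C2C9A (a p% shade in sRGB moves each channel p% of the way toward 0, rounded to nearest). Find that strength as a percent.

16%

#6E34B7 is rgb(110, 52, 183); #5C2C9A is rgb(92, 44, 154).
On the B channel (widest range): 154 ≈ 183 + (p/100)(0 − 183), so p ≈ 100×(154 − 183)/(0 − 183) = -2900/-183 = 15.85.
p = 16 reproduces all three channels after rounding.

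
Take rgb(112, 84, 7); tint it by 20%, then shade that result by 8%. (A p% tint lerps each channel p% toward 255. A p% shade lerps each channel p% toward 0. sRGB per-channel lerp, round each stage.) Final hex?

#826D34

Per channel, c → c + 0.2(255 − c):
  R: 112 + 0.2×(255−112) = 112 + 28.6 = 140.6 → 141
  G: 84 + 0.2×(255−84) = 84 + 34.2 = 118.2 → 118
  B: 7 + 0.2×(255−7) = 7 + 49.6 = 56.6 → 57
After the tint: rgb(141, 118, 57) = #8D7639.
Lerp each channel 8% toward 0:
  R: 141 + 0.08×(0−141) = 141 − 11.28 = 129.72 → 130
  G: 118 + 0.08×(0−118) = 118 − 9.44 = 108.56 → 109
  B: 57 + 0.08×(0−57) = 57 − 4.56 = 52.44 → 52
rgb(130, 109, 52) = #826D34.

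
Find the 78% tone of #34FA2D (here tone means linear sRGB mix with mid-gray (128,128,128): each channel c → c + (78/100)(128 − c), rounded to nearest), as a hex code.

#34FA2D is rgb(52, 250, 45).
Lerp each channel 78% toward 128:
  R: 52 + 0.78×(128−52) = 52 + 59.28 = 111.28 → 111
  G: 250 + 0.78×(128−250) = 250 − 95.16 = 154.84 → 155
  B: 45 + 0.78×(128−45) = 45 + 64.74 = 109.74 → 110
rgb(111, 155, 110) = #6F9B6E.

#6F9B6E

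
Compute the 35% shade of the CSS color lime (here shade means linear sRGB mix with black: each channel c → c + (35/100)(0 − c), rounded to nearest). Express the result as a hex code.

CSS lime is rgb(0, 255, 0).
A 35% shade moves each channel 35% toward 0:
  R: 0 + 0 = 0 → 0
  G: 255 + 0.35×(0−255) = 255 − 89.25 = 165.75 → 166
  B: 0 + 0.35×(0−0) = 0 + 0 = 0 → 0
rgb(0, 166, 0) = #00A600.

#00A600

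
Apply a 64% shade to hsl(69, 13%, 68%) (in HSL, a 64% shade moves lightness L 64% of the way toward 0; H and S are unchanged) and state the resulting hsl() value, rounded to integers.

hsl(69, 13%, 24%)

L moves 64% from 68 toward 0: 68 − 43.52 = 24.48 → 24.
H and S are unchanged.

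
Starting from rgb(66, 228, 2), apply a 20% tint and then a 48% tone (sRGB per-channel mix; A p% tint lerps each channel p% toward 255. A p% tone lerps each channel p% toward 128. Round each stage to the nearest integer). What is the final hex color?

Per channel, c → c + 0.2(255 − c):
  R: 66 + 37.8 = 103.8 → 104
  G: 228 + 5.4 = 233.4 → 233
  B: 2 + 0.2×(255−2) = 2 + 50.6 = 52.6 → 53
After the tint: rgb(104, 233, 53) = #68E935.
A 48% tone moves each channel 48% toward 128:
  R: 104 + 0.48×(128−104) = 104 + 11.52 = 115.52 → 116
  G: 233 + 0.48×(128−233) = 233 − 50.4 = 182.6 → 183
  B: 53 + 36 = 89 → 89
rgb(116, 183, 89) = #74B759.

#74B759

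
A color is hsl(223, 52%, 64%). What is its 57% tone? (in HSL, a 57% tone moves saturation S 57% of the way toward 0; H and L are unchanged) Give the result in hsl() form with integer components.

S moves 57% from 52 toward 0: 52 − 29.64 = 22.36 → 22.
H and L are unchanged.

hsl(223, 22%, 64%)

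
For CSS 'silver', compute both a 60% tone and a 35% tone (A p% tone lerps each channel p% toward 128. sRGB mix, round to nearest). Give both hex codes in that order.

#9a9a9a, #aaaaaa

CSS silver is rgb(192, 192, 192).
60% tone:
  R: 192 + 0.6×(128−192) = 192 − 38.4 = 153.6 → 154
  G: 192 + 0.6×(128−192) = 192 − 38.4 = 153.6 → 154
  B: 192 − 38.4 = 153.6 → 154
  → #9a9a9a
35% tone:
  R: 192 − 22.4 = 169.6 → 170
  G: 192 + 0.35×(128−192) = 192 − 22.4 = 169.6 → 170
  B: 192 + 0.35×(128−192) = 192 − 22.4 = 169.6 → 170
  → #aaaaaa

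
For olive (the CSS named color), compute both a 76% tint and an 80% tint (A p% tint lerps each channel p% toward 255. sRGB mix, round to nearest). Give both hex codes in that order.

#e1e1c2, #e6e6cc

CSS olive is rgb(128, 128, 0).
76% tint:
  R: 128 + 96.52 = 224.52 → 225
  G: 128 + 96.52 = 224.52 → 225
  B: 0 + 193.8 = 193.8 → 194
  → #e1e1c2
80% tint:
  R: 128 + 101.6 = 229.6 → 230
  G: 128 + 0.8×(255−128) = 128 + 101.6 = 229.6 → 230
  B: 0 + 0.8×(255−0) = 0 + 204 = 204 → 204
  → #e6e6cc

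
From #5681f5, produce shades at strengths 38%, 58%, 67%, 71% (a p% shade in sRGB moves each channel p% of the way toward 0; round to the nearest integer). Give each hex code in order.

#355098, #243667, #1c2b51, #192547

#5681f5 is rgb(86, 129, 245).
38%: (86 − 32.68 = 53.32→53, 129 − 49.02 = 79.98→80, 245 − 93.1 = 151.9→152) → #355098
58%: (86 − 49.88 = 36.12→36, 129 − 74.82 = 54.18→54, 245 − 142.1 = 102.9→103) → #243667
67%: (86 − 57.62 = 28.38→28, 129 − 86.43 = 42.57→43, 245 − 164.15 = 80.85→81) → #1c2b51
71%: (86 − 61.06 = 24.94→25, 129 − 91.59 = 37.41→37, 245 − 173.95 = 71.05→71) → #192547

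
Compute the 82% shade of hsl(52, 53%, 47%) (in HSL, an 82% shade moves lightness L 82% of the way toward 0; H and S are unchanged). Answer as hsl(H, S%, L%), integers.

L moves 82% from 47 toward 0: 47 − 38.54 = 8.46 → 8.
H and S are unchanged.

hsl(52, 53%, 8%)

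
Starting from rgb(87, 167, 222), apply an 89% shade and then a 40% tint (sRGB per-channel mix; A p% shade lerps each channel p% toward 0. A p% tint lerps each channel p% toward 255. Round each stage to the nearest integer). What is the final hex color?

Per channel, c → c + 0.89(0 − c):
  R: 87 + 0.89×(0−87) = 87 − 77.43 = 9.57 → 10
  G: 167 − 148.63 = 18.37 → 18
  B: 222 + 0.89×(0−222) = 222 − 197.58 = 24.42 → 24
After the shade: rgb(10, 18, 24) = #0A1218.
A 40% tint moves each channel 40% toward 255:
  R: 10 + 0.4×(255−10) = 10 + 98 = 108 → 108
  G: 18 + 0.4×(255−18) = 18 + 94.8 = 112.8 → 113
  B: 24 + 0.4×(255−24) = 24 + 92.4 = 116.4 → 116
rgb(108, 113, 116) = #6C7174.

#6C7174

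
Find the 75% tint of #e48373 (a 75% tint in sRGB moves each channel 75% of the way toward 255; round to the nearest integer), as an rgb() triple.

rgb(248, 224, 220)

#e48373 is rgb(228, 131, 115).
Lerp each channel 75% toward 255:
  R: 228 + 0.75×(255−228) = 228 + 20.25 = 248.25 → 248
  G: 131 + 0.75×(255−131) = 131 + 93 = 224 → 224
  B: 115 + 0.75×(255−115) = 115 + 105 = 220 → 220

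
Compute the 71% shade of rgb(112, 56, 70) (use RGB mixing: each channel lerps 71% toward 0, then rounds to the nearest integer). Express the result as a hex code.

#201014

Lerp each channel 71% toward 0:
  R: 112 − 79.52 = 32.48 → 32
  G: 56 − 39.76 = 16.24 → 16
  B: 70 + 0.71×(0−70) = 70 − 49.7 = 20.3 → 20
rgb(32, 16, 20) = #201014.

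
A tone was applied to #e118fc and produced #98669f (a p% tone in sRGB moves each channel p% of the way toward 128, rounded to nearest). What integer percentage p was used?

#e118fc is rgb(225, 24, 252); #98669f is rgb(152, 102, 159).
On the B channel (widest range): 159 ≈ 252 + (p/100)(128 − 252), so p ≈ 100×(159 − 252)/(128 − 252) = -9300/-124 = 75.00.
p = 75 reproduces all three channels after rounding.

75%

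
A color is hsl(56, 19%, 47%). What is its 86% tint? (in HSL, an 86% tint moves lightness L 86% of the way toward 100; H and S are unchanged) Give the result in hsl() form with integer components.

hsl(56, 19%, 93%)

L moves 86% from 47 toward 100: 47 + 45.58 = 92.58 → 93.
H and S are unchanged.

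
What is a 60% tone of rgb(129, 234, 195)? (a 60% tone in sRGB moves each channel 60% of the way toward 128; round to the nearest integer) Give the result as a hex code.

#80AA9B

Per channel, c → c + 0.6(128 − c):
  R: 129 + 0.6×(128−129) = 129 − 0.6 = 128.4 → 128
  G: 234 − 63.6 = 170.4 → 170
  B: 195 + 0.6×(128−195) = 195 − 40.2 = 154.8 → 155
rgb(128, 170, 155) = #80AA9B.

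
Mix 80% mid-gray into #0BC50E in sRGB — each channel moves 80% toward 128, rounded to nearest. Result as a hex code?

#698E69

#0BC50E is rgb(11, 197, 14).
An 80% tone moves each channel 80% toward 128:
  R: 11 + 93.6 = 104.6 → 105
  G: 197 − 55.2 = 141.8 → 142
  B: 14 + 91.2 = 105.2 → 105
rgb(105, 142, 105) = #698E69.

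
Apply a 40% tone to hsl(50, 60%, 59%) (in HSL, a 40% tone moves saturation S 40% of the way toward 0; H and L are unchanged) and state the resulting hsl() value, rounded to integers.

hsl(50, 36%, 59%)

S moves 40% from 60 toward 0: 60 − 24 = 36 → 36.
H and L are unchanged.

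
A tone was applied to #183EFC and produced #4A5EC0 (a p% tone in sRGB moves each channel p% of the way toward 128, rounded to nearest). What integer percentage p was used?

#183EFC is rgb(24, 62, 252); #4A5EC0 is rgb(74, 94, 192).
On the B channel (widest range): 192 ≈ 252 + (p/100)(128 − 252), so p ≈ 100×(192 − 252)/(128 − 252) = -6000/-124 = 48.39.
p = 48 reproduces all three channels after rounding.

48%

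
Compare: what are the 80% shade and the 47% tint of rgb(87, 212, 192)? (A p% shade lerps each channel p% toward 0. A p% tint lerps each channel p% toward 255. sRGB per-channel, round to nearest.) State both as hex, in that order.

80% shade:
  R: 87 + 0.8×(0−87) = 87 − 69.6 = 17.4 → 17
  G: 212 + 0.8×(0−212) = 212 − 169.6 = 42.4 → 42
  B: 192 + 0.8×(0−192) = 192 − 153.6 = 38.4 → 38
  → #112a26
47% tint:
  R: 87 + 0.47×(255−87) = 87 + 78.96 = 165.96 → 166
  G: 212 + 20.21 = 232.21 → 232
  B: 192 + 0.47×(255−192) = 192 + 29.61 = 221.61 → 222
  → #a6e8de

#112a26, #a6e8de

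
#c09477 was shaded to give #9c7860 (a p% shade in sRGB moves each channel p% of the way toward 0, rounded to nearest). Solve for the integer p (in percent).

#c09477 is rgb(192, 148, 119); #9c7860 is rgb(156, 120, 96).
On the R channel (widest range): 156 ≈ 192 + (p/100)(0 − 192), so p ≈ 100×(156 − 192)/(0 − 192) = -3600/-192 = 18.75.
p = 19 reproduces all three channels after rounding.

19%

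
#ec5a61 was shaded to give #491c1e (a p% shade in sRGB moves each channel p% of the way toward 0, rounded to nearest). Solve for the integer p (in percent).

#ec5a61 is rgb(236, 90, 97); #491c1e is rgb(73, 28, 30).
On the R channel (widest range): 73 ≈ 236 + (p/100)(0 − 236), so p ≈ 100×(73 − 236)/(0 − 236) = -16300/-236 = 69.07.
p = 69 reproduces all three channels after rounding.

69%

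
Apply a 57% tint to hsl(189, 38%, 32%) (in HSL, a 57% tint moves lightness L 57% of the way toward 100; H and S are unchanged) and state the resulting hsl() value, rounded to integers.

hsl(189, 38%, 71%)

L moves 57% from 32 toward 100: 32 + 38.76 = 70.76 → 71.
H and S are unchanged.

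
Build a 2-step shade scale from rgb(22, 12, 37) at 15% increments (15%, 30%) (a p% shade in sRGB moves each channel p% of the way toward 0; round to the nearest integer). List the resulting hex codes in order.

#130a1f, #0f081a

15%: (22 − 3.3 = 18.7→19, 12 − 1.8 = 10.2→10, 37 − 5.55 = 31.45→31) → #130a1f
30%: (22 − 6.6 = 15.4→15, 12 − 3.6 = 8.4→8, 37 − 11.1 = 25.9→26) → #0f081a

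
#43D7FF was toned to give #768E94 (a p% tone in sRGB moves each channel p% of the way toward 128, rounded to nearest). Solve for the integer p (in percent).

84%

#43D7FF is rgb(67, 215, 255); #768E94 is rgb(118, 142, 148).
On the B channel (widest range): 148 ≈ 255 + (p/100)(128 − 255), so p ≈ 100×(148 − 255)/(128 − 255) = -10700/-127 = 84.25.
p = 84 reproduces all three channels after rounding.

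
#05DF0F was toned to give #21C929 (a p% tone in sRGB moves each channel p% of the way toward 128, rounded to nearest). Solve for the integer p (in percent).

23%

#05DF0F is rgb(5, 223, 15); #21C929 is rgb(33, 201, 41).
On the R channel (widest range): 33 ≈ 5 + (p/100)(128 − 5), so p ≈ 100×(33 − 5)/(128 − 5) = 2800/123 = 22.76.
p = 23 reproduces all three channels after rounding.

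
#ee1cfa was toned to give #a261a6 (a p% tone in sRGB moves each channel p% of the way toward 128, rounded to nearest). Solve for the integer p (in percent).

#ee1cfa is rgb(238, 28, 250); #a261a6 is rgb(162, 97, 166).
On the B channel (widest range): 166 ≈ 250 + (p/100)(128 − 250), so p ≈ 100×(166 − 250)/(128 − 250) = -8400/-122 = 68.85.
p = 69 reproduces all three channels after rounding.

69%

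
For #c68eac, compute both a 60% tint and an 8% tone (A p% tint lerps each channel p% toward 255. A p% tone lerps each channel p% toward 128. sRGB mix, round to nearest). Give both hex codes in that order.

#c68eac is rgb(198, 142, 172).
60% tint:
  R: 198 + 0.6×(255−198) = 198 + 34.2 = 232.2 → 232
  G: 142 + 0.6×(255−142) = 142 + 67.8 = 209.8 → 210
  B: 172 + 0.6×(255−172) = 172 + 49.8 = 221.8 → 222
  → #e8d2de
8% tone:
  R: 198 + 0.08×(128−198) = 198 − 5.6 = 192.4 → 192
  G: 142 − 1.12 = 140.88 → 141
  B: 172 − 3.52 = 168.48 → 168
  → #c08da8

#e8d2de, #c08da8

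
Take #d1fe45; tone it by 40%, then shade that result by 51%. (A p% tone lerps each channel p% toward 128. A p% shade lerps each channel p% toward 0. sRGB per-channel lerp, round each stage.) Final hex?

#d1fe45 is rgb(209, 254, 69).
A 40% tone moves each channel 40% toward 128:
  R: 209 − 32.4 = 176.6 → 177
  G: 254 + 0.4×(128−254) = 254 − 50.4 = 203.6 → 204
  B: 69 + 23.6 = 92.6 → 93
After the tone: rgb(177, 204, 93) = #b1cc5d.
Lerp each channel 51% toward 0:
  R: 177 − 90.27 = 86.73 → 87
  G: 204 − 104.04 = 99.96 → 100
  B: 93 − 47.43 = 45.57 → 46
rgb(87, 100, 46) = #57642e.

#57642e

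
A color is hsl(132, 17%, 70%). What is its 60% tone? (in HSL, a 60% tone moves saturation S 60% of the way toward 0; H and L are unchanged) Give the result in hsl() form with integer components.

S moves 60% from 17 toward 0: 17 − 10.2 = 6.8 → 7.
H and L are unchanged.

hsl(132, 7%, 70%)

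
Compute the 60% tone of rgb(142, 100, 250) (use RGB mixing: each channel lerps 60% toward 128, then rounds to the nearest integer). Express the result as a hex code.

Lerp each channel 60% toward 128:
  R: 142 + 0.6×(128−142) = 142 − 8.4 = 133.6 → 134
  G: 100 + 0.6×(128−100) = 100 + 16.8 = 116.8 → 117
  B: 250 − 73.2 = 176.8 → 177
rgb(134, 117, 177) = #8675b1.

#8675b1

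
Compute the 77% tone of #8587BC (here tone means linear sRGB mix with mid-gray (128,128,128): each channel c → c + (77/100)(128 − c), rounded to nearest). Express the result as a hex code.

#8587BC is rgb(133, 135, 188).
Lerp each channel 77% toward 128:
  R: 133 − 3.85 = 129.15 → 129
  G: 135 + 0.77×(128−135) = 135 − 5.39 = 129.61 → 130
  B: 188 + 0.77×(128−188) = 188 − 46.2 = 141.8 → 142
rgb(129, 130, 142) = #81828E.

#81828E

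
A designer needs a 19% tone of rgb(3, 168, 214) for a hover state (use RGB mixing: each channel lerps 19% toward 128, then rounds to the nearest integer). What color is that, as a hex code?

#1BA0C6

A 19% tone moves each channel 19% toward 128:
  R: 3 + 0.19×(128−3) = 3 + 23.75 = 26.75 → 27
  G: 168 − 7.6 = 160.4 → 160
  B: 214 − 16.34 = 197.66 → 198
rgb(27, 160, 198) = #1BA0C6.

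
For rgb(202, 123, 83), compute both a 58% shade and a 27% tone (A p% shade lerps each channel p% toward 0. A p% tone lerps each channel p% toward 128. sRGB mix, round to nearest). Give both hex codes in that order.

58% shade:
  R: 202 − 117.16 = 84.84 → 85
  G: 123 + 0.58×(0−123) = 123 − 71.34 = 51.66 → 52
  B: 83 + 0.58×(0−83) = 83 − 48.14 = 34.86 → 35
  → #553423
27% tone:
  R: 202 − 19.98 = 182.02 → 182
  G: 123 + 0.27×(128−123) = 123 + 1.35 = 124.35 → 124
  B: 83 + 0.27×(128−83) = 83 + 12.15 = 95.15 → 95
  → #B67C5F

#553423, #B67C5F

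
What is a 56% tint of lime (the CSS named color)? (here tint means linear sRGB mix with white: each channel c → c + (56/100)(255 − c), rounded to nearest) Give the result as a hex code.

#8FFF8F

CSS lime is rgb(0, 255, 0).
Per channel, c → c + 0.56(255 − c):
  R: 0 + 142.8 = 142.8 → 143
  G: 255 + 0 = 255 → 255
  B: 0 + 142.8 = 142.8 → 143
rgb(143, 255, 143) = #8FFF8F.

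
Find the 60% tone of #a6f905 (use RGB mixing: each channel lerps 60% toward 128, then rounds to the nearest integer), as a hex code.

#8fb04f

#a6f905 is rgb(166, 249, 5).
Lerp each channel 60% toward 128:
  R: 166 − 22.8 = 143.2 → 143
  G: 249 − 72.6 = 176.4 → 176
  B: 5 + 0.6×(128−5) = 5 + 73.8 = 78.8 → 79
rgb(143, 176, 79) = #8fb04f.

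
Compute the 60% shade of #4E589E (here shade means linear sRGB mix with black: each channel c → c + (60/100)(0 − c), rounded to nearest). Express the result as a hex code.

#4E589E is rgb(78, 88, 158).
Lerp each channel 60% toward 0:
  R: 78 − 46.8 = 31.2 → 31
  G: 88 − 52.8 = 35.2 → 35
  B: 158 + 0.6×(0−158) = 158 − 94.8 = 63.2 → 63
rgb(31, 35, 63) = #1F233F.

#1F233F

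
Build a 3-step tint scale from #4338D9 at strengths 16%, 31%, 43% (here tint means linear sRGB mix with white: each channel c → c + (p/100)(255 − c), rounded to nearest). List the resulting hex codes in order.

#6158DF, #7D76E5, #948EE9

#4338D9 is rgb(67, 56, 217).
16%: (67 + 30.08 = 97.08→97, 56 + 31.84 = 87.84→88, 217 + 6.08 = 223.08→223) → #6158DF
31%: (67 + 58.28 = 125.28→125, 56 + 61.69 = 117.69→118, 217 + 11.78 = 228.78→229) → #7D76E5
43%: (67 + 80.84 = 147.84→148, 56 + 85.57 = 141.57→142, 217 + 16.34 = 233.34→233) → #948EE9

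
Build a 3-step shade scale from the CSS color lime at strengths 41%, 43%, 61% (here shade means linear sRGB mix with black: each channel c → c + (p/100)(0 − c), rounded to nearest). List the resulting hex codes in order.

#009600, #009100, #006300

CSS lime is rgb(0, 255, 0).
41%: (0→0, 255 − 104.55 = 150.45→150, 0→0) → #009600
43%: (0→0, 255 − 109.65 = 145.35→145, 0→0) → #009100
61%: (0→0, 255 − 155.55 = 99.45→99, 0→0) → #006300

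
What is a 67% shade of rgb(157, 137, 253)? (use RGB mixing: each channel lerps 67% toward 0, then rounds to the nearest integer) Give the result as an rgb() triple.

rgb(52, 45, 83)

Lerp each channel 67% toward 0:
  R: 157 + 0.67×(0−157) = 157 − 105.19 = 51.81 → 52
  G: 137 − 91.79 = 45.21 → 45
  B: 253 + 0.67×(0−253) = 253 − 169.51 = 83.49 → 83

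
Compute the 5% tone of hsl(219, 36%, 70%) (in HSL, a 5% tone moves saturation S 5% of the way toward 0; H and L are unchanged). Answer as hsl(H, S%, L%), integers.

S moves 5% from 36 toward 0: 36 − 1.8 = 34.2 → 34.
H and L are unchanged.

hsl(219, 34%, 70%)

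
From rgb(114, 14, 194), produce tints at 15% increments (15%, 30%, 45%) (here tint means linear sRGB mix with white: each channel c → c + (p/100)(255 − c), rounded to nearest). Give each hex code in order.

#8732CB, #9C56D4, #B17ADD

15%: (114 + 21.15 = 135.15→135, 14 + 36.15 = 50.15→50, 194 + 9.15 = 203.15→203) → #8732CB
30%: (114 + 42.3 = 156.3→156, 14 + 72.3 = 86.3→86, 194 + 18.3 = 212.3→212) → #9C56D4
45%: (114 + 63.45 = 177.45→177, 14 + 108.45 = 122.45→122, 194 + 27.45 = 221.45→221) → #B17ADD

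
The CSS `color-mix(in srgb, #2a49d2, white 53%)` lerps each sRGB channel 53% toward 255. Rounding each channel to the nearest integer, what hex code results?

#9ba9ea

#2a49d2 is rgb(42, 73, 210).
A 53% tint moves each channel 53% toward 255:
  R: 42 + 112.89 = 154.89 → 155
  G: 73 + 0.53×(255−73) = 73 + 96.46 = 169.46 → 169
  B: 210 + 0.53×(255−210) = 210 + 23.85 = 233.85 → 234
rgb(155, 169, 234) = #9ba9ea.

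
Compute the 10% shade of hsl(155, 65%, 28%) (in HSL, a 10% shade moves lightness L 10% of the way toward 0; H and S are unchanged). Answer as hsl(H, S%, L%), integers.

L moves 10% from 28 toward 0: 28 − 2.8 = 25.2 → 25.
H and S are unchanged.

hsl(155, 65%, 25%)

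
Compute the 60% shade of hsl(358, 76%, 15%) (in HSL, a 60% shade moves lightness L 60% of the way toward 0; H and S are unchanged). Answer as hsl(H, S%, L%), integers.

hsl(358, 76%, 6%)

L moves 60% from 15 toward 0: 15 − 9 = 6 → 6.
H and S are unchanged.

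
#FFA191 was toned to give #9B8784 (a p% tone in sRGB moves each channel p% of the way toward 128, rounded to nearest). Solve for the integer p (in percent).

79%

#FFA191 is rgb(255, 161, 145); #9B8784 is rgb(155, 135, 132).
On the R channel (widest range): 155 ≈ 255 + (p/100)(128 − 255), so p ≈ 100×(155 − 255)/(128 − 255) = -10000/-127 = 78.74.
p = 79 reproduces all three channels after rounding.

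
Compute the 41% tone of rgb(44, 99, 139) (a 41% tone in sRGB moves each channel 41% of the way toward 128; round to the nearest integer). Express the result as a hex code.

Per channel, c → c + 0.41(128 − c):
  R: 44 + 34.44 = 78.44 → 78
  G: 99 + 11.89 = 110.89 → 111
  B: 139 − 4.51 = 134.49 → 134
rgb(78, 111, 134) = #4e6f86.

#4e6f86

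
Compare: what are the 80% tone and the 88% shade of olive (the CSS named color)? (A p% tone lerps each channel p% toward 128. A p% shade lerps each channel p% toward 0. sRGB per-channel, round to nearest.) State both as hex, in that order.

#808066, #0F0F00

CSS olive is rgb(128, 128, 0).
80% tone:
  R: 128 + 0.8×(128−128) = 128 + 0 = 128 → 128
  G: 128 + 0.8×(128−128) = 128 + 0 = 128 → 128
  B: 0 + 102.4 = 102.4 → 102
  → #808066
88% shade:
  R: 128 − 112.64 = 15.36 → 15
  G: 128 + 0.88×(0−128) = 128 − 112.64 = 15.36 → 15
  B: 0 + 0.88×(0−0) = 0 + 0 = 0 → 0
  → #0F0F00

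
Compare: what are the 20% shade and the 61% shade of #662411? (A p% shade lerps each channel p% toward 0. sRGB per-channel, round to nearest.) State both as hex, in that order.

#521D0E, #280E07

#662411 is rgb(102, 36, 17).
20% shade:
  R: 102 − 20.4 = 81.6 → 82
  G: 36 + 0.2×(0−36) = 36 − 7.2 = 28.8 → 29
  B: 17 + 0.2×(0−17) = 17 − 3.4 = 13.6 → 14
  → #521D0E
61% shade:
  R: 102 + 0.61×(0−102) = 102 − 62.22 = 39.78 → 40
  G: 36 − 21.96 = 14.04 → 14
  B: 17 + 0.61×(0−17) = 17 − 10.37 = 6.63 → 7
  → #280E07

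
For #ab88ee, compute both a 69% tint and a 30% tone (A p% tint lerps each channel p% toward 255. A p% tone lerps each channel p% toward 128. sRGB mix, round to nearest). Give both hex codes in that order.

#e5dafa, #9e86cd

#ab88ee is rgb(171, 136, 238).
69% tint:
  R: 171 + 57.96 = 228.96 → 229
  G: 136 + 82.11 = 218.11 → 218
  B: 238 + 0.69×(255−238) = 238 + 11.73 = 249.73 → 250
  → #e5dafa
30% tone:
  R: 171 + 0.3×(128−171) = 171 − 12.9 = 158.1 → 158
  G: 136 + 0.3×(128−136) = 136 − 2.4 = 133.6 → 134
  B: 238 + 0.3×(128−238) = 238 − 33 = 205 → 205
  → #9e86cd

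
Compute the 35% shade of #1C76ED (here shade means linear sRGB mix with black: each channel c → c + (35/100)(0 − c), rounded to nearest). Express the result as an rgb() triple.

#1C76ED is rgb(28, 118, 237).
Per channel, c → c + 0.35(0 − c):
  R: 28 − 9.8 = 18.2 → 18
  G: 118 + 0.35×(0−118) = 118 − 41.3 = 76.7 → 77
  B: 237 + 0.35×(0−237) = 237 − 82.95 = 154.05 → 154

rgb(18, 77, 154)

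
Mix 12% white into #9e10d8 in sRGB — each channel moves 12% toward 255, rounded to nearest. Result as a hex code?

#9e10d8 is rgb(158, 16, 216).
A 12% tint moves each channel 12% toward 255:
  R: 158 + 11.64 = 169.64 → 170
  G: 16 + 0.12×(255−16) = 16 + 28.68 = 44.68 → 45
  B: 216 + 4.68 = 220.68 → 221
rgb(170, 45, 221) = #aa2ddd.

#aa2ddd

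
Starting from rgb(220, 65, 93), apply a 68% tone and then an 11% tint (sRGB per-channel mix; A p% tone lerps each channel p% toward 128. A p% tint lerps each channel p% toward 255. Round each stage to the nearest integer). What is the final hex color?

Per channel, c → c + 0.68(128 − c):
  R: 220 + 0.68×(128−220) = 220 − 62.56 = 157.44 → 157
  G: 65 + 0.68×(128−65) = 65 + 42.84 = 107.84 → 108
  B: 93 + 0.68×(128−93) = 93 + 23.8 = 116.8 → 117
After the tone: rgb(157, 108, 117) = #9D6C75.
Lerp each channel 11% toward 255:
  R: 157 + 0.11×(255−157) = 157 + 10.78 = 167.78 → 168
  G: 108 + 0.11×(255−108) = 108 + 16.17 = 124.17 → 124
  B: 117 + 15.18 = 132.18 → 132
rgb(168, 124, 132) = #A87C84.

#A87C84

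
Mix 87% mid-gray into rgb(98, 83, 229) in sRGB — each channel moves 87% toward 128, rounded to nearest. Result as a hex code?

Lerp each channel 87% toward 128:
  R: 98 + 0.87×(128−98) = 98 + 26.1 = 124.1 → 124
  G: 83 + 39.15 = 122.15 → 122
  B: 229 − 87.87 = 141.13 → 141
rgb(124, 122, 141) = #7c7a8d.

#7c7a8d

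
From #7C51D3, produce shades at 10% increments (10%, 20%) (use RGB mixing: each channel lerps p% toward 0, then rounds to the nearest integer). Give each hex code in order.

#7049BE, #6341A9

#7C51D3 is rgb(124, 81, 211).
10%: (124 − 12.4 = 111.6→112, 81 − 8.1 = 72.9→73, 211 − 21.1 = 189.9→190) → #7049BE
20%: (124 − 24.8 = 99.2→99, 81 − 16.2 = 64.8→65, 211 − 42.2 = 168.8→169) → #6341A9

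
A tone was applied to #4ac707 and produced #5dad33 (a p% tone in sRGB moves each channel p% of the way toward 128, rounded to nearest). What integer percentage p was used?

#4ac707 is rgb(74, 199, 7); #5dad33 is rgb(93, 173, 51).
On the B channel (widest range): 51 ≈ 7 + (p/100)(128 − 7), so p ≈ 100×(51 − 7)/(128 − 7) = 4400/121 = 36.36.
p = 36 reproduces all three channels after rounding.

36%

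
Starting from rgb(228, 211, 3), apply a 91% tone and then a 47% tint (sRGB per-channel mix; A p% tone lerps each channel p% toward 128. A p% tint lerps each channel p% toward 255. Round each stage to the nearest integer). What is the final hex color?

#c0bfb6

A 91% tone moves each channel 91% toward 128:
  R: 228 − 91 = 137 → 137
  G: 211 − 75.53 = 135.47 → 135
  B: 3 + 113.75 = 116.75 → 117
After the tone: rgb(137, 135, 117) = #898775.
Lerp each channel 47% toward 255:
  R: 137 + 55.46 = 192.46 → 192
  G: 135 + 0.47×(255−135) = 135 + 56.4 = 191.4 → 191
  B: 117 + 0.47×(255−117) = 117 + 64.86 = 181.86 → 182
rgb(192, 191, 182) = #c0bfb6.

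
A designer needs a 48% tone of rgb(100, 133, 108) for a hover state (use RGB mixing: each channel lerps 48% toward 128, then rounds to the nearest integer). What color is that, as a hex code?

Lerp each channel 48% toward 128:
  R: 100 + 13.44 = 113.44 → 113
  G: 133 + 0.48×(128−133) = 133 − 2.4 = 130.6 → 131
  B: 108 + 0.48×(128−108) = 108 + 9.6 = 117.6 → 118
rgb(113, 131, 118) = #718376.

#718376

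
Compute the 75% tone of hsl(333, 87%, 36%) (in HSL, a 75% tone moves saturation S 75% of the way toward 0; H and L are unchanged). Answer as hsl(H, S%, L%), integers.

S moves 75% from 87 toward 0: 87 − 65.25 = 21.75 → 22.
H and L are unchanged.

hsl(333, 22%, 36%)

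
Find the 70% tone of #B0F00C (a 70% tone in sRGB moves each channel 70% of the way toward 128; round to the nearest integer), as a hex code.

#8EA25D

#B0F00C is rgb(176, 240, 12).
A 70% tone moves each channel 70% toward 128:
  R: 176 + 0.7×(128−176) = 176 − 33.6 = 142.4 → 142
  G: 240 + 0.7×(128−240) = 240 − 78.4 = 161.6 → 162
  B: 12 + 0.7×(128−12) = 12 + 81.2 = 93.2 → 93
rgb(142, 162, 93) = #8EA25D.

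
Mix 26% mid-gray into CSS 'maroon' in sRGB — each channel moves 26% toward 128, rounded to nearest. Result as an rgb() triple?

CSS maroon is rgb(128, 0, 0).
Per channel, c → c + 0.26(128 − c):
  R: 128 + 0 = 128 → 128
  G: 0 + 33.28 = 33.28 → 33
  B: 0 + 33.28 = 33.28 → 33

rgb(128, 33, 33)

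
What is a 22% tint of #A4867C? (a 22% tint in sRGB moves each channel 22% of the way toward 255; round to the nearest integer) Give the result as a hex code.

#A4867C is rgb(164, 134, 124).
Lerp each channel 22% toward 255:
  R: 164 + 20.02 = 184.02 → 184
  G: 134 + 0.22×(255−134) = 134 + 26.62 = 160.62 → 161
  B: 124 + 28.82 = 152.82 → 153
rgb(184, 161, 153) = #B8A199.

#B8A199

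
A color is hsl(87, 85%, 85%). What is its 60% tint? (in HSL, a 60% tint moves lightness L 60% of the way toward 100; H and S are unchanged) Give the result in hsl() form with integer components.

L moves 60% from 85 toward 100: 85 + 9 = 94 → 94.
H and S are unchanged.

hsl(87, 85%, 94%)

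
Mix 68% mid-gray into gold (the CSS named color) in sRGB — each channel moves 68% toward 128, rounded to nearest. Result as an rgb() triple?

rgb(169, 156, 87)

CSS gold is rgb(255, 215, 0).
A 68% tone moves each channel 68% toward 128:
  R: 255 − 86.36 = 168.64 → 169
  G: 215 − 59.16 = 155.84 → 156
  B: 0 + 87.04 = 87.04 → 87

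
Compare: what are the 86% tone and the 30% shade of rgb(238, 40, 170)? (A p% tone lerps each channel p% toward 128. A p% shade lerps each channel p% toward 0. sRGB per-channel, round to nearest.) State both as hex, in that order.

#8F7486, #A71C77

86% tone:
  R: 238 + 0.86×(128−238) = 238 − 94.6 = 143.4 → 143
  G: 40 + 0.86×(128−40) = 40 + 75.68 = 115.68 → 116
  B: 170 + 0.86×(128−170) = 170 − 36.12 = 133.88 → 134
  → #8F7486
30% shade:
  R: 238 + 0.3×(0−238) = 238 − 71.4 = 166.6 → 167
  G: 40 + 0.3×(0−40) = 40 − 12 = 28 → 28
  B: 170 + 0.3×(0−170) = 170 − 51 = 119 → 119
  → #A71C77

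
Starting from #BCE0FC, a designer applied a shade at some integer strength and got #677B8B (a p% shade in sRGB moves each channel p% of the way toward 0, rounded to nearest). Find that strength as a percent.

45%

#BCE0FC is rgb(188, 224, 252); #677B8B is rgb(103, 123, 139).
On the B channel (widest range): 139 ≈ 252 + (p/100)(0 − 252), so p ≈ 100×(139 − 252)/(0 − 252) = -11300/-252 = 44.84.
p = 45 reproduces all three channels after rounding.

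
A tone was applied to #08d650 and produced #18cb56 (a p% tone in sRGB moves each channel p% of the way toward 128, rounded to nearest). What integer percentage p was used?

#08d650 is rgb(8, 214, 80); #18cb56 is rgb(24, 203, 86).
On the R channel (widest range): 24 ≈ 8 + (p/100)(128 − 8), so p ≈ 100×(24 − 8)/(128 − 8) = 1600/120 = 13.33.
p = 13 reproduces all three channels after rounding.

13%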